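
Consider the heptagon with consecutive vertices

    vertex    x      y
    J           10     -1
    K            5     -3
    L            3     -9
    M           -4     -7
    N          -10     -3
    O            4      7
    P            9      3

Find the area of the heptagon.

162

Σ = (-25) + (-36) + (-57) + (-58) + (-58) + (-51) + (-39) = -324
Area = |Σ|/2 = 162.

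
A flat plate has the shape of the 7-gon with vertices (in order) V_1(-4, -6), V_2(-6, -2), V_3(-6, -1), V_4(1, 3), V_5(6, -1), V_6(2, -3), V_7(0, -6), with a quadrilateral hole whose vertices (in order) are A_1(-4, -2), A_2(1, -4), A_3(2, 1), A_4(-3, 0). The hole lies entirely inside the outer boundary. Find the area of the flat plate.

Outer boundary:
Apply the surveyor's formula: 2A = Σ (x_i·y_{i+1} − x_{i+1}·y_i), indices taken mod 7.
Σ = (-28) + (-6) + (-17) + (-19) + (-16) + (-12) + (-24) = -122
Area = |Σ|/2 = 61.
Hole:
Apply the shoelace (surveyor's) formula: 2A = Σ (x_i·y_{i+1} − x_{i+1}·y_i), indices taken mod 4.
Σ = (18) + (9) + (3) + (6) = 36
Area = |Σ|/2 = 18.
Net area = 61 − 18 = 43.

43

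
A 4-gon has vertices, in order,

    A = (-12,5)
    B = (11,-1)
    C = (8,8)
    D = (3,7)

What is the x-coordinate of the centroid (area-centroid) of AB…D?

Apply the surveyor's formula. First the cross-terms c_i = x_i·y_{i+1} − x_{i+1}·y_i:
  -43, 96, 32, 99  ⇒  2A = 184, A = 92.
Then Σ (x_i + x_{i+1})·c_i = 1328, so x̄ = 1328 / (6·92) = 166/69.

166/69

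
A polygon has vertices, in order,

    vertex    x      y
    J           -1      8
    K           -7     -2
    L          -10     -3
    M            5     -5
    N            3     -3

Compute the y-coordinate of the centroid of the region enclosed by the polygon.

-24/145

Apply the surveyor's formula. First the cross-terms c_i = x_i·y_{i+1} − x_{i+1}·y_i:
  58, 1, 65, 0, 21  ⇒  2A = 145, A = 72.5.
Then Σ (y_i + y_{i+1})·c_i = -72, so ȳ = -72 / (6·72.5) = -24/145.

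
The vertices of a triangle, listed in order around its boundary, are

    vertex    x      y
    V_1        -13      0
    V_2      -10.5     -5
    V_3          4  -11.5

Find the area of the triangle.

28.125

Apply the surveyor's formula: 2A = Σ (x_i·y_{i+1} − x_{i+1}·y_i), indices taken mod 3.
Cross-terms: 65, 140.75, -149.5  ⇒  Σ = 56.25
Area = |Σ|/2 = 28.125.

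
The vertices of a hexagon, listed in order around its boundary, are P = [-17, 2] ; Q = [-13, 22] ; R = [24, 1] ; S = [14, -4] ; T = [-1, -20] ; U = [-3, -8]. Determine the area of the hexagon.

Apply Gauss's area formula: 2A = Σ (x_i·y_{i+1} − x_{i+1}·y_i), indices taken mod 6.
Σ = (-348) + (-541) + (-110) + (-284) + (-52) + (-142) = -1477
Area = |Σ|/2 = 738.5.

738.5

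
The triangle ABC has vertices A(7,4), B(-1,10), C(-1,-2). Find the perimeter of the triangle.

32

|AB| = √((-8)² + (6)²) = √100 = 10
|BC| = √((0)² + (-12)²) = √144 = 12
|CA| = √((8)² + (6)²) = √100 = 10
Perimeter = 10 + 12 + 10 = 32.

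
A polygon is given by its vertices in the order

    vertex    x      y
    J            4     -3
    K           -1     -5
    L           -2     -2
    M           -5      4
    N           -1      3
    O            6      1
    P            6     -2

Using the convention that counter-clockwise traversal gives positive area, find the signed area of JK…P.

Apply the shoelace formula: 2A = Σ (x_i·y_{i+1} − x_{i+1}·y_i), indices taken mod 7.
Cross-terms: -23, -8, -18, -11, -19, -18, -10  ⇒  Σ = -107
Signed area = Σ/2 = -53.5 (negative ⇒ clockwise traversal).

-53.5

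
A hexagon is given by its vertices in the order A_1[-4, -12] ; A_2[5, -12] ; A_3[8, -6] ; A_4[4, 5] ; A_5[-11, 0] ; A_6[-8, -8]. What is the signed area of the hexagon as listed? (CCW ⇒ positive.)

Apply the shoelace (surveyor's) formula: 2A = Σ (x_i·y_{i+1} − x_{i+1}·y_i), indices taken mod 6.
Cross-terms: 108, 66, 64, 55, 88, 64  ⇒  Σ = 445
Signed area = Σ/2 = 222.5 (positive ⇒ counter-clockwise traversal).

222.5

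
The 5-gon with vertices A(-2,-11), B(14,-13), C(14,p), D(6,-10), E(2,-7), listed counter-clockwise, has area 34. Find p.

The doubled signed area Σ (x_i y_{i+1} − x_{i+1} y_i) is linear in p.
With p=0 it equals 164; the coefficient of p is 8 (from the two edges through C).
So 8·p + 164 = 2·34 = 68 ⇒ p = -12.

-12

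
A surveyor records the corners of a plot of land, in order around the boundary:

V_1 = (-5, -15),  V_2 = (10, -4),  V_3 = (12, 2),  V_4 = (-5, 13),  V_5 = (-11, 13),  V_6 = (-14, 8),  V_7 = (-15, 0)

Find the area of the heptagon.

Apply Gauss's area formula: 2A = Σ (x_i·y_{i+1} − x_{i+1}·y_i), indices taken mod 7.
V_1→V_2: (-5)(-4) − (10)(-15) = 170
V_2→V_3: (10)(2) − (12)(-4) = 68
V_3→V_4: (12)(13) − (-5)(2) = 166
V_4→V_5: (-5)(13) − (-11)(13) = 78
V_5→V_6: (-11)(8) − (-14)(13) = 94
V_6→V_7: (-14)(0) − (-15)(8) = 120
V_7→V_1: (-15)(-15) − (-5)(0) = 225
Σ = 921
Area = |Σ|/2 = 460.5.

460.5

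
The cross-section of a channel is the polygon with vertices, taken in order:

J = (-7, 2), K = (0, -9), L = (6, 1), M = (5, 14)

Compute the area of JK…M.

Σ = (63) + (54) + (79) + (108) = 304
Area = |Σ|/2 = 152.

152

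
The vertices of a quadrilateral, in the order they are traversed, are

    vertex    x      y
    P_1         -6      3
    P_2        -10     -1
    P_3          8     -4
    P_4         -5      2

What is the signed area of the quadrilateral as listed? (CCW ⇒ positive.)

38.5

Apply the shoelace (surveyor's) formula: 2A = Σ (x_i·y_{i+1} − x_{i+1}·y_i), indices taken mod 4.
Cross-terms: 36, 48, -4, -3  ⇒  Σ = 77
Signed area = Σ/2 = 38.5 (positive ⇒ counter-clockwise traversal).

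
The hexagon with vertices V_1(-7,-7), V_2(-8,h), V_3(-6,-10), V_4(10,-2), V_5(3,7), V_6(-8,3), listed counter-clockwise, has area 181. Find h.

Write out the shoelace sum; only the two edges meeting at V_2 involve h:
2·Area = [((-7)·h − (-8)·(-7)) + ((-8)·(-10) − (-6)·h)] + 330
       = -1·h + 354 = 362
⇒ h = -8.

-8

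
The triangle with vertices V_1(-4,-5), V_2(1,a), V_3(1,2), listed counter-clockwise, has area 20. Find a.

The doubled signed area Σ (x_i y_{i+1} − x_{i+1} y_i) is linear in a.
With a=0 it equals 10; the coefficient of a is -5 (from the two edges through V_2).
So -5·a + 10 = 2·20 = 40 ⇒ a = -6.

-6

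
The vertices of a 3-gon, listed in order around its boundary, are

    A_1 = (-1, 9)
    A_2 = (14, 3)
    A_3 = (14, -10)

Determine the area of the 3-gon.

97.5

Apply the shoelace (surveyor's) formula: 2A = Σ (x_i·y_{i+1} − x_{i+1}·y_i), indices taken mod 3.
A_1→A_2: (-1)(3) − (14)(9) = -129
A_2→A_3: (14)(-10) − (14)(3) = -182
A_3→A_1: (14)(9) − (-1)(-10) = 116
Σ = -195
Area = |Σ|/2 = 97.5.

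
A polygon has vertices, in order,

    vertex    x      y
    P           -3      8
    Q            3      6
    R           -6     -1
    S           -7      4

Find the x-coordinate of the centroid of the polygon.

Apply the shoelace (surveyor's) formula. First the cross-terms c_i = x_i·y_{i+1} − x_{i+1}·y_i:
  -42, 33, -31, -44  ⇒  2A = -84, A = -42.
Then Σ (x_i + x_{i+1})·c_i = 744, so x̄ = 744 / (6·(-42)) = -62/21.

-62/21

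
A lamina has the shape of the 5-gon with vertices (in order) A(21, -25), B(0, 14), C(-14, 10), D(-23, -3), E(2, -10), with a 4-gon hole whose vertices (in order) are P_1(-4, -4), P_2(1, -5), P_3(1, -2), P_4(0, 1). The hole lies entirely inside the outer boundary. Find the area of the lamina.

563

Outer boundary:
Σ = (294) + (196) + (272) + (236) + (160) = 1158
Area = |Σ|/2 = 579.
Hole:
Apply the surveyor's formula: 2A = Σ (x_i·y_{i+1} − x_{i+1}·y_i), indices taken mod 4.
Cross-terms: 24, 3, 1, 4  ⇒  Σ = 32
Area = |Σ|/2 = 16.
Net area = 579 − 16 = 563.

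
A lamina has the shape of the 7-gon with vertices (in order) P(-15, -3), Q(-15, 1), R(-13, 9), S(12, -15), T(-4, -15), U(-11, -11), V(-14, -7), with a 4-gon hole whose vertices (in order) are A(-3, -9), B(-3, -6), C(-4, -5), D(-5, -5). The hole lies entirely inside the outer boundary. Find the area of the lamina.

294.5

Outer boundary:
Apply the shoelace formula: 2A = Σ (x_i·y_{i+1} − x_{i+1}·y_i), indices taken mod 7.
Cross-terms: -60, -122, 87, -240, -121, -77, -63  ⇒  Σ = -596
Area = |Σ|/2 = 298.
Hole:
Apply the shoelace (surveyor's) formula: 2A = Σ (x_i·y_{i+1} − x_{i+1}·y_i), indices taken mod 4.
Cross-terms: -9, -9, -5, 30  ⇒  Σ = 7
Area = |Σ|/2 = 3.5.
Net area = 298 − 3.5 = 294.5.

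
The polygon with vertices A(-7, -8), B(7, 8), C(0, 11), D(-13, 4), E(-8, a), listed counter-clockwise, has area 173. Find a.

Write out the shoelace sum; only the two edges meeting at E involve a:
2·Area = [((-13)·a − (-8)·4) + ((-8)·(-8) − (-7)·a)] + 220
       = -6·a + 316 = 346
⇒ a = -5.

-5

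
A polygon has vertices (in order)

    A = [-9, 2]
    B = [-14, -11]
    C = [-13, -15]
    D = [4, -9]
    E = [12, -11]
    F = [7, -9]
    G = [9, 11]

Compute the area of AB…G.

339.5

Apply Gauss's area formula: 2A = Σ (x_i·y_{i+1} − x_{i+1}·y_i), indices taken mod 7.
Σ = (127) + (67) + (177) + (64) + (-31) + (158) + (117) = 679
Area = |Σ|/2 = 339.5.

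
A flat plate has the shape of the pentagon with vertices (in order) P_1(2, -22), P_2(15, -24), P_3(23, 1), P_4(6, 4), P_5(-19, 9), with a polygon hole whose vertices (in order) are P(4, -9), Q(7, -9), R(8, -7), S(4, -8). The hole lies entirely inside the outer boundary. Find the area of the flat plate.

Outer boundary:
Σ = (282) + (567) + (86) + (130) + (400) = 1465
Area = |Σ|/2 = 732.5.
Hole:
Σ = (27) + (23) + (-36) + (-4) = 10
Area = |Σ|/2 = 5.
Net area = 732.5 − 5 = 727.5.

727.5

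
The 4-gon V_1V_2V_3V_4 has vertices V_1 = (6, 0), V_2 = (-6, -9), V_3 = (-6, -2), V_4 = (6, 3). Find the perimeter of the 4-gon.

38

|V_1V_2| = √((-12)² + (-9)²) = √225 = 15
|V_2V_3| = √((0)² + (7)²) = √49 = 7
|V_3V_4| = √((12)² + (5)²) = √169 = 13
|V_4V_1| = √((0)² + (-3)²) = √9 = 3
Perimeter = 15 + 7 + 13 + 3 = 38.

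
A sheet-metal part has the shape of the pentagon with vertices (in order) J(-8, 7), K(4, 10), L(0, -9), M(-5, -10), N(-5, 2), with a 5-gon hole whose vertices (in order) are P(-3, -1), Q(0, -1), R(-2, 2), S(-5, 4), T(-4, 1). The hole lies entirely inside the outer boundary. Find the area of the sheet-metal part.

123.5

Outer boundary:
Apply Gauss's area formula: 2A = Σ (x_i·y_{i+1} − x_{i+1}·y_i), indices taken mod 5.
Σ = (-108) + (-36) + (-45) + (-60) + (-19) = -268
Area = |Σ|/2 = 134.
Hole:
Apply the surveyor's formula: 2A = Σ (x_i·y_{i+1} − x_{i+1}·y_i), indices taken mod 5.
Σ = (3) + (-2) + (2) + (11) + (7) = 21
Area = |Σ|/2 = 10.5.
Net area = 134 − 10.5 = 123.5.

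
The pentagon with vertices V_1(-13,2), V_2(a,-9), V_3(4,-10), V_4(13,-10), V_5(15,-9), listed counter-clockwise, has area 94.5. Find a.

The doubled signed area Σ (x_i y_{i+1} − x_{i+1} y_i) is linear in a.
With a=0 it equals 189; the coefficient of a is -12 (from the two edges through V_2).
So -12·a + 189 = 2·94.5 = 189 ⇒ a = 0.

0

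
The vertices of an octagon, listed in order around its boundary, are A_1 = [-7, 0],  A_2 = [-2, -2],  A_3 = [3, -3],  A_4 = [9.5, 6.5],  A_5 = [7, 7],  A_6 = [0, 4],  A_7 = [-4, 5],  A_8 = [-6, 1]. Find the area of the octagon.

86

Apply the shoelace formula: 2A = Σ (x_i·y_{i+1} − x_{i+1}·y_i), indices taken mod 8.
Σ = (14) + (12) + (48) + (21) + (28) + (16) + (26) + (7) = 172
Area = |Σ|/2 = 86.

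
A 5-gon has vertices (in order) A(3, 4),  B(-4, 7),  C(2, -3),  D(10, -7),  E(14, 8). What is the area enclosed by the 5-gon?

130.5

Apply the shoelace formula: 2A = Σ (x_i·y_{i+1} − x_{i+1}·y_i), indices taken mod 5.
Σ = (37) + (-2) + (16) + (178) + (32) = 261
Area = |Σ|/2 = 130.5.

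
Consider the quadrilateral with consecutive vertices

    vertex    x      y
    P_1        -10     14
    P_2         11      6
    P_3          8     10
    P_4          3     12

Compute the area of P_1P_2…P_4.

38

Apply the shoelace formula: 2A = Σ (x_i·y_{i+1} − x_{i+1}·y_i), indices taken mod 4.
Σ = (-214) + (62) + (66) + (162) = 76
Area = |Σ|/2 = 38.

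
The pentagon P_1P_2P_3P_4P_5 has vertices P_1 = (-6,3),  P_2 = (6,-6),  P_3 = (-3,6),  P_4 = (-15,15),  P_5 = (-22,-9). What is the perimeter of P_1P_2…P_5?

|P_1P_2| = √((12)² + (-9)²) = √225 = 15
|P_2P_3| = √((-9)² + (12)²) = √225 = 15
|P_3P_4| = √((-12)² + (9)²) = √225 = 15
|P_4P_5| = √((-7)² + (-24)²) = √625 = 25
|P_5P_1| = √((16)² + (12)²) = √400 = 20
Perimeter = 15 + 15 + 15 + 25 + 20 = 90.

90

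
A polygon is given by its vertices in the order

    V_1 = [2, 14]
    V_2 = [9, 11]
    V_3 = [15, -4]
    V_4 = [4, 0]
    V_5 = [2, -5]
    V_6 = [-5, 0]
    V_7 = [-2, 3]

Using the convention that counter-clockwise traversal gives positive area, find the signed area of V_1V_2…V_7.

Apply the shoelace formula: 2A = Σ (x_i·y_{i+1} − x_{i+1}·y_i), indices taken mod 7.
V_1→V_2: (2)(11) − (9)(14) = -104
V_2→V_3: (9)(-4) − (15)(11) = -201
V_3→V_4: (15)(0) − (4)(-4) = 16
V_4→V_5: (4)(-5) − (2)(0) = -20
V_5→V_6: (2)(0) − (-5)(-5) = -25
V_6→V_7: (-5)(3) − (-2)(0) = -15
V_7→V_1: (-2)(14) − (2)(3) = -34
Σ = -383
Signed area = Σ/2 = -191.5 (negative ⇒ clockwise traversal).

-191.5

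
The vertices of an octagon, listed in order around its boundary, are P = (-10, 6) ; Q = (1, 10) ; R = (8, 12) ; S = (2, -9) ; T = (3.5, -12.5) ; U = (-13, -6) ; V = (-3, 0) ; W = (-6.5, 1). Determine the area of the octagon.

Apply the shoelace (surveyor's) formula: 2A = Σ (x_i·y_{i+1} − x_{i+1}·y_i), indices taken mod 8.
Σ = (-106) + (-68) + (-96) + (6.5) + (-183.5) + (-18) + (-3) + (-29) = -497
Area = |Σ|/2 = 248.5.

248.5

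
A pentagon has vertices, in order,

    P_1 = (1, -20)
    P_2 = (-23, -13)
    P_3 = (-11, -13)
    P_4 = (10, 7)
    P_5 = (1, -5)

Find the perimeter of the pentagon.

|P_1P_2| = √((-24)² + (7)²) = √625 = 25
|P_2P_3| = √((12)² + (0)²) = √144 = 12
|P_3P_4| = √((21)² + (20)²) = √841 = 29
|P_4P_5| = √((-9)² + (-12)²) = √225 = 15
|P_5P_1| = √((0)² + (-15)²) = √225 = 15
Perimeter = 25 + 12 + 29 + 15 + 15 = 96.

96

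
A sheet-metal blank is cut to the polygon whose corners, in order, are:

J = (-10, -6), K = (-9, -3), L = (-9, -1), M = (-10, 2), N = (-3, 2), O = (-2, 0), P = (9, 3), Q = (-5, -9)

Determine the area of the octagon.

Apply the shoelace (surveyor's) formula: 2A = Σ (x_i·y_{i+1} − x_{i+1}·y_i), indices taken mod 8.
J→K: (-10)(-3) − (-9)(-6) = -24
K→L: (-9)(-1) − (-9)(-3) = -18
L→M: (-9)(2) − (-10)(-1) = -28
M→N: (-10)(2) − (-3)(2) = -14
N→O: (-3)(0) − (-2)(2) = 4
O→P: (-2)(3) − (9)(0) = -6
P→Q: (9)(-9) − (-5)(3) = -66
Q→J: (-5)(-6) − (-10)(-9) = -60
Σ = -212
Area = |Σ|/2 = 106.

106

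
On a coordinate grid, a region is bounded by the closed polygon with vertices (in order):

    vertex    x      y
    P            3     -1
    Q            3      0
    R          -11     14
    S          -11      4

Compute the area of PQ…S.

77

Apply the shoelace formula: 2A = Σ (x_i·y_{i+1} − x_{i+1}·y_i), indices taken mod 4.
P→Q: (3)(0) − (3)(-1) = 3
Q→R: (3)(14) − (-11)(0) = 42
R→S: (-11)(4) − (-11)(14) = 110
S→P: (-11)(-1) − (3)(4) = -1
Σ = 154
Area = |Σ|/2 = 77.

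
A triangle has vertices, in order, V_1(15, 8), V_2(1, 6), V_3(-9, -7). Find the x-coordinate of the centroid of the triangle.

Apply the shoelace formula. First the cross-terms c_i = x_i·y_{i+1} − x_{i+1}·y_i:
  82, 47, 33  ⇒  2A = 162, A = 81.
Then Σ (x_i + x_{i+1})·c_i = 1134, so x̄ = 1134 / (6·81) = 7/3.

7/3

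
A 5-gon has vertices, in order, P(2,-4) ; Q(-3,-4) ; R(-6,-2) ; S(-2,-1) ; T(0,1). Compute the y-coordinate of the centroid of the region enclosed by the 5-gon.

Apply the shoelace (surveyor's) formula. First the cross-terms c_i = x_i·y_{i+1} − x_{i+1}·y_i:
  -20, -18, 2, -2, -2  ⇒  2A = -40, A = -20.
Then Σ (y_i + y_{i+1})·c_i = 268, so ȳ = 268 / (6·(-20)) = -67/30.

-67/30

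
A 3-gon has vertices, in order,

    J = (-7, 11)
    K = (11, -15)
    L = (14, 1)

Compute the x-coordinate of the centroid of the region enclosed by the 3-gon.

6

Apply the shoelace (surveyor's) formula. First the cross-terms c_i = x_i·y_{i+1} − x_{i+1}·y_i:
  -16, 221, 161  ⇒  2A = 366, A = 183.
Then Σ (x_i + x_{i+1})·c_i = 6588, so x̄ = 6588 / (6·183) = 6.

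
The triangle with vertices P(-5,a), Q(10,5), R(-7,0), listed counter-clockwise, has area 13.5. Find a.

-1

Write out the shoelace sum; only the two edges meeting at P involve a:
2·Area = [((-7)·a − (-5)·0) + ((-5)·5 − 10·a)] + 35
       = -17·a + 10 = 27
⇒ a = -1.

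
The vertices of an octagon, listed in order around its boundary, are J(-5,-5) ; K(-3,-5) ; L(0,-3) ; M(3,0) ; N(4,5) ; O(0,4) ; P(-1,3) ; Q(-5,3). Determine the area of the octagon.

57.5

Apply the shoelace (surveyor's) formula: 2A = Σ (x_i·y_{i+1} − x_{i+1}·y_i), indices taken mod 8.
J→K: (-5)(-5) − (-3)(-5) = 10
K→L: (-3)(-3) − (0)(-5) = 9
L→M: (0)(0) − (3)(-3) = 9
M→N: (3)(5) − (4)(0) = 15
N→O: (4)(4) − (0)(5) = 16
O→P: (0)(3) − (-1)(4) = 4
P→Q: (-1)(3) − (-5)(3) = 12
Q→J: (-5)(-5) − (-5)(3) = 40
Σ = 115
Area = |Σ|/2 = 57.5.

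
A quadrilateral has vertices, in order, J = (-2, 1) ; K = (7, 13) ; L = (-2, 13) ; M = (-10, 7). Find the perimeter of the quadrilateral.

|JK| = √((9)² + (12)²) = √225 = 15
|KL| = √((-9)² + (0)²) = √81 = 9
|LM| = √((-8)² + (-6)²) = √100 = 10
|MJ| = √((8)² + (-6)²) = √100 = 10
Perimeter = 15 + 9 + 10 + 10 = 44.

44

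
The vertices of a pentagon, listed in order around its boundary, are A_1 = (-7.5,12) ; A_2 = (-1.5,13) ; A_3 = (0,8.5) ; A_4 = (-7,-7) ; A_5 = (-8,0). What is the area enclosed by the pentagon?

A_1→A_2: (-7.5)(13) − (-1.5)(12) = -79.5
A_2→A_3: (-1.5)(8.5) − (0)(13) = -12.75
A_3→A_4: (0)(-7) − (-7)(8.5) = 59.5
A_4→A_5: (-7)(0) − (-8)(-7) = -56
A_5→A_1: (-8)(12) − (-7.5)(0) = -96
Σ = -184.75
Area = |Σ|/2 = 92.375.

92.375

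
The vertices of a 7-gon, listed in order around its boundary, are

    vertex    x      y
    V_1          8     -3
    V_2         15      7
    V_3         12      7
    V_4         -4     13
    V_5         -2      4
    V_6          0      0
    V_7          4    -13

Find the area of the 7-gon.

204

Apply the shoelace formula: 2A = Σ (x_i·y_{i+1} − x_{i+1}·y_i), indices taken mod 7.
Σ = (101) + (21) + (184) + (10) + (0) + (0) + (92) = 408
Area = |Σ|/2 = 204.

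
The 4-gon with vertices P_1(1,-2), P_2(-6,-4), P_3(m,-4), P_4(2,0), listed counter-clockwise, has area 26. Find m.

10

Write out the shoelace sum; only the two edges meeting at P_3 involve m:
2·Area = [((-6)·(-4) − m·(-4)) + (m·0 − 2·(-4))] + -20
       = 4·m + 12 = 52
⇒ m = 10.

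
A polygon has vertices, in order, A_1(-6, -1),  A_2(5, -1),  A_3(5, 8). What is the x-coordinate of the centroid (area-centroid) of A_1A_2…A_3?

4/3

Apply the surveyor's formula. First the cross-terms c_i = x_i·y_{i+1} − x_{i+1}·y_i:
  11, 45, 43  ⇒  2A = 99, A = 49.5.
Then Σ (x_i + x_{i+1})·c_i = 396, so x̄ = 396 / (6·49.5) = 4/3.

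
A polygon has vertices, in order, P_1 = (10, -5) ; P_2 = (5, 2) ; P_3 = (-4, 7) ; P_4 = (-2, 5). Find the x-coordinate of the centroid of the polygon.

Apply the surveyor's formula. First the cross-terms c_i = x_i·y_{i+1} − x_{i+1}·y_i:
  45, 43, -6, -40  ⇒  2A = 42, A = 21.
Then Σ (x_i + x_{i+1})·c_i = 434, so x̄ = 434 / (6·21) = 31/9.

31/9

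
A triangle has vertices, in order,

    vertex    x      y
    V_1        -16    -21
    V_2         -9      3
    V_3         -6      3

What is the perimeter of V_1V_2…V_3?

|V_1V_2| = √((7)² + (24)²) = √625 = 25
|V_2V_3| = √((3)² + (0)²) = √9 = 3
|V_3V_1| = √((-10)² + (-24)²) = √676 = 26
Perimeter = 25 + 3 + 26 = 54.

54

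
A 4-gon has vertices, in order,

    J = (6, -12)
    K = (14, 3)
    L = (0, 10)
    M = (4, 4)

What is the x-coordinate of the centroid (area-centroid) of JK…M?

Apply the shoelace (surveyor's) formula. First the cross-terms c_i = x_i·y_{i+1} − x_{i+1}·y_i:
  186, 140, -40, -72  ⇒  2A = 214, A = 107.
Then Σ (x_i + x_{i+1})·c_i = 4800, so x̄ = 4800 / (6·107) = 800/107.

800/107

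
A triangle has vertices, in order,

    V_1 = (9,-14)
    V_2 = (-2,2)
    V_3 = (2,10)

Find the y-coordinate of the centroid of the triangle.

-2/3

Apply Gauss's area formula. First the cross-terms c_i = x_i·y_{i+1} − x_{i+1}·y_i:
  -10, -24, -118  ⇒  2A = -152, A = -76.
Then Σ (y_i + y_{i+1})·c_i = 304, so ȳ = 304 / (6·(-76)) = -2/3.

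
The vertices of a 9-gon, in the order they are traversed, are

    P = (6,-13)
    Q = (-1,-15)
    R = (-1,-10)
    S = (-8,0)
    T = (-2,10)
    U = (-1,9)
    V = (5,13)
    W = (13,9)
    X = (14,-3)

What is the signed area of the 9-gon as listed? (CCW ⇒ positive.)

-393.5

P→Q: (6)(-15) − (-1)(-13) = -103
Q→R: (-1)(-10) − (-1)(-15) = -5
R→S: (-1)(0) − (-8)(-10) = -80
S→T: (-8)(10) − (-2)(0) = -80
T→U: (-2)(9) − (-1)(10) = -8
U→V: (-1)(13) − (5)(9) = -58
V→W: (5)(9) − (13)(13) = -124
W→X: (13)(-3) − (14)(9) = -165
X→P: (14)(-13) − (6)(-3) = -164
Σ = -787
Signed area = Σ/2 = -393.5 (negative ⇒ clockwise traversal).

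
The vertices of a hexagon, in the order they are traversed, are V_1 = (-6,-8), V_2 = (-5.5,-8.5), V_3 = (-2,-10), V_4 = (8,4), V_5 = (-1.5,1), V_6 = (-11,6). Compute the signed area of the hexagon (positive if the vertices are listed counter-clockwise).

128.5

Apply the shoelace formula: 2A = Σ (x_i·y_{i+1} − x_{i+1}·y_i), indices taken mod 6.
Cross-terms: 7, 38, 72, 14, 2, 124  ⇒  Σ = 257
Signed area = Σ/2 = 128.5 (positive ⇒ counter-clockwise traversal).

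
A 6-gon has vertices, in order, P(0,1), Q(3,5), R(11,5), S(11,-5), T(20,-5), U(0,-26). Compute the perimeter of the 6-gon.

|PQ| = √((3)² + (4)²) = √25 = 5
|QR| = √((8)² + (0)²) = √64 = 8
|RS| = √((0)² + (-10)²) = √100 = 10
|ST| = √((9)² + (0)²) = √81 = 9
|TU| = √((-20)² + (-21)²) = √841 = 29
|UP| = √((0)² + (27)²) = √729 = 27
Perimeter = 5 + 8 + 10 + 9 + 29 + 27 = 88.

88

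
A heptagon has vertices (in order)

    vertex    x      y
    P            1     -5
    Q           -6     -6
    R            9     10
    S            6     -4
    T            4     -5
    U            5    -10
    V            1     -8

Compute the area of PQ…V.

Σ = (-36) + (-6) + (-96) + (-14) + (-15) + (-30) + (3) = -194
Area = |Σ|/2 = 97.

97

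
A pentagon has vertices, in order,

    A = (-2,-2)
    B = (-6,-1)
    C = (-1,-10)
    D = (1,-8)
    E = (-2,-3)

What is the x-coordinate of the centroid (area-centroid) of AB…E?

-51/23

Apply the shoelace (surveyor's) formula. First the cross-terms c_i = x_i·y_{i+1} − x_{i+1}·y_i:
  -10, 59, 18, -19, -2  ⇒  2A = 46, A = 23.
Then Σ (x_i + x_{i+1})·c_i = -306, so x̄ = -306 / (6·23) = -51/23.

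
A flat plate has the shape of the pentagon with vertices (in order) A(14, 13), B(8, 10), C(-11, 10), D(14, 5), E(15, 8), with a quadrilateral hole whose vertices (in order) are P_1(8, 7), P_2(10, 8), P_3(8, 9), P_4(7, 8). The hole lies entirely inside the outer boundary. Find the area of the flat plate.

Outer boundary:
Apply the shoelace formula: 2A = Σ (x_i·y_{i+1} − x_{i+1}·y_i), indices taken mod 5.
Cross-terms: 36, 190, -195, 37, 83  ⇒  Σ = 151
Area = |Σ|/2 = 75.5.
Hole:
Apply the shoelace formula: 2A = Σ (x_i·y_{i+1} − x_{i+1}·y_i), indices taken mod 4.
Cross-terms: -6, 26, 1, -15  ⇒  Σ = 6
Area = |Σ|/2 = 3.
Net area = 75.5 − 3 = 72.5.

72.5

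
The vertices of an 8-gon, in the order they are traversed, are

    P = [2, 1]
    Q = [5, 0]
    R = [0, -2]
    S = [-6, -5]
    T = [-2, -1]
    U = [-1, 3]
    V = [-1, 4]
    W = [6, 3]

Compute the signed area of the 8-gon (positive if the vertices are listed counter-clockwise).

-33

Apply the shoelace (surveyor's) formula: 2A = Σ (x_i·y_{i+1} − x_{i+1}·y_i), indices taken mod 8.
Σ = (-5) + (-10) + (-12) + (-4) + (-7) + (-1) + (-27) + (0) = -66
Signed area = Σ/2 = -33 (negative ⇒ clockwise traversal).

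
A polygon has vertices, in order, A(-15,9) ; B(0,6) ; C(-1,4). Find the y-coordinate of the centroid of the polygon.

19/3

Apply the surveyor's formula. First the cross-terms c_i = x_i·y_{i+1} − x_{i+1}·y_i:
  -90, 6, 51  ⇒  2A = -33, A = -16.5.
Then Σ (y_i + y_{i+1})·c_i = -627, so ȳ = -627 / (6·(-16.5)) = 19/3.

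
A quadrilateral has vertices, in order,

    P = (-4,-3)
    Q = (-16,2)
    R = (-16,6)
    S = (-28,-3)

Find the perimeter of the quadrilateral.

56

|PQ| = √((-12)² + (5)²) = √169 = 13
|QR| = √((0)² + (4)²) = √16 = 4
|RS| = √((-12)² + (-9)²) = √225 = 15
|SP| = √((24)² + (0)²) = √576 = 24
Perimeter = 13 + 4 + 15 + 24 = 56.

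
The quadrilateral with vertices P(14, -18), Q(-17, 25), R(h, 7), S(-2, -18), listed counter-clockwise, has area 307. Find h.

-9

Write out the shoelace sum; only the two edges meeting at R involve h:
2·Area = [((-17)·7 − h·25) + (h·(-18) − (-2)·7)] + 332
       = -43·h + 227 = 614
⇒ h = -9.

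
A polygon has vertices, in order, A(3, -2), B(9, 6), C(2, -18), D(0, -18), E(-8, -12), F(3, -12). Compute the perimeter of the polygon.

68

|AB| = √((6)² + (8)²) = √100 = 10
|BC| = √((-7)² + (-24)²) = √625 = 25
|CD| = √((-2)² + (0)²) = √4 = 2
|DE| = √((-8)² + (6)²) = √100 = 10
|EF| = √((11)² + (0)²) = √121 = 11
|FA| = √((0)² + (10)²) = √100 = 10
Perimeter = 10 + 25 + 2 + 10 + 11 + 10 = 68.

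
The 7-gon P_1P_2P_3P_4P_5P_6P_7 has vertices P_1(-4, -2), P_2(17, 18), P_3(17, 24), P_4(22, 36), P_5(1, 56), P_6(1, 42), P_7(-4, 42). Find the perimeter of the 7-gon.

|P_1P_2| = √((21)² + (20)²) = √841 = 29
|P_2P_3| = √((0)² + (6)²) = √36 = 6
|P_3P_4| = √((5)² + (12)²) = √169 = 13
|P_4P_5| = √((-21)² + (20)²) = √841 = 29
|P_5P_6| = √((0)² + (-14)²) = √196 = 14
|P_6P_7| = √((-5)² + (0)²) = √25 = 5
|P_7P_1| = √((0)² + (-44)²) = √1936 = 44
Perimeter = 29 + 6 + 13 + 29 + 14 + 5 + 44 = 140.

140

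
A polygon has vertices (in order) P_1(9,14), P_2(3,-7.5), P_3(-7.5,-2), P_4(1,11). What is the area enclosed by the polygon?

Σ = (-109.5) + (-62.25) + (-80.5) + (-85) = -337.25
Area = |Σ|/2 = 168.625.

168.625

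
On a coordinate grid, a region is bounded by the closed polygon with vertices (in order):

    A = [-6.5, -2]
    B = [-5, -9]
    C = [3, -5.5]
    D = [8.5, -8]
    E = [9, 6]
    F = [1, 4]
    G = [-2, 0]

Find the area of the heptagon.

Apply the shoelace (surveyor's) formula: 2A = Σ (x_i·y_{i+1} − x_{i+1}·y_i), indices taken mod 7.
Cross-terms: 48.5, 54.5, 22.75, 123, 30, 8, 4  ⇒  Σ = 290.75
Area = |Σ|/2 = 145.375.

145.375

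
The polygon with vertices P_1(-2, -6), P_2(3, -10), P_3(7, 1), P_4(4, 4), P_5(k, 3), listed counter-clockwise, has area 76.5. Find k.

0

The doubled signed area Σ (x_i y_{i+1} − x_{i+1} y_i) is linear in k.
With k=0 it equals 153; the coefficient of k is -10 (from the two edges through P_5).
So -10·k + 153 = 2·76.5 = 153 ⇒ k = 0.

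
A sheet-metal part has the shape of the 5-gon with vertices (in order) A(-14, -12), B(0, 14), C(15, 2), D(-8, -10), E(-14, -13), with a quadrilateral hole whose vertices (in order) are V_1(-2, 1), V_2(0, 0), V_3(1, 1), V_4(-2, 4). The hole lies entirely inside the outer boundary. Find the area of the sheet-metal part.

289

Outer boundary:
Apply the shoelace formula: 2A = Σ (x_i·y_{i+1} − x_{i+1}·y_i), indices taken mod 5.
Σ = (-196) + (-210) + (-134) + (-36) + (-14) = -590
Area = |Σ|/2 = 295.
Hole:
Apply Gauss's area formula: 2A = Σ (x_i·y_{i+1} − x_{i+1}·y_i), indices taken mod 4.
V_1→V_2: (-2)(0) − (0)(1) = 0
V_2→V_3: (0)(1) − (1)(0) = 0
V_3→V_4: (1)(4) − (-2)(1) = 6
V_4→V_1: (-2)(1) − (-2)(4) = 6
Σ = 12
Area = |Σ|/2 = 6.
Net area = 295 − 6 = 289.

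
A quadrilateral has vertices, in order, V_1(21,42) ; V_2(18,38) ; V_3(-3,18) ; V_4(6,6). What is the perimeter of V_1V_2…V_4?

|V_1V_2| = √((-3)² + (-4)²) = √25 = 5
|V_2V_3| = √((-21)² + (-20)²) = √841 = 29
|V_3V_4| = √((9)² + (-12)²) = √225 = 15
|V_4V_1| = √((15)² + (36)²) = √1521 = 39
Perimeter = 5 + 29 + 15 + 39 = 88.

88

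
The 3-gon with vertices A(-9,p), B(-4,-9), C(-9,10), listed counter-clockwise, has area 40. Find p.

-6

The doubled signed area Σ (x_i y_{i+1} − x_{i+1} y_i) is linear in p.
With p=0 it equals 50; the coefficient of p is -5 (from the two edges through A).
So -5·p + 50 = 2·40 = 80 ⇒ p = -6.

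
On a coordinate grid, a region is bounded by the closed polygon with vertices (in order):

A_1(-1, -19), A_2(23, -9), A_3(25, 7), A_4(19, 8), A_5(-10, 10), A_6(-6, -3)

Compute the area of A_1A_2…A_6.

A_1→A_2: (-1)(-9) − (23)(-19) = 446
A_2→A_3: (23)(7) − (25)(-9) = 386
A_3→A_4: (25)(8) − (19)(7) = 67
A_4→A_5: (19)(10) − (-10)(8) = 270
A_5→A_6: (-10)(-3) − (-6)(10) = 90
A_6→A_1: (-6)(-19) − (-1)(-3) = 111
Σ = 1370
Area = |Σ|/2 = 685.

685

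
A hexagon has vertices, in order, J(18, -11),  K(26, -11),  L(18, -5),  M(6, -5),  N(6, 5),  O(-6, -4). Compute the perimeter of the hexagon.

80

|JK| = √((8)² + (0)²) = √64 = 8
|KL| = √((-8)² + (6)²) = √100 = 10
|LM| = √((-12)² + (0)²) = √144 = 12
|MN| = √((0)² + (10)²) = √100 = 10
|NO| = √((-12)² + (-9)²) = √225 = 15
|OJ| = √((24)² + (-7)²) = √625 = 25
Perimeter = 8 + 10 + 12 + 10 + 15 + 25 = 80.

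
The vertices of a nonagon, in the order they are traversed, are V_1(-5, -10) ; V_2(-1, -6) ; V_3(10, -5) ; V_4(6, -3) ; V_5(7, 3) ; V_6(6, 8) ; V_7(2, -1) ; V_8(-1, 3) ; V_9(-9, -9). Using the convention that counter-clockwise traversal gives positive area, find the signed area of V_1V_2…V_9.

V_1→V_2: (-5)(-6) − (-1)(-10) = 20
V_2→V_3: (-1)(-5) − (10)(-6) = 65
V_3→V_4: (10)(-3) − (6)(-5) = 0
V_4→V_5: (6)(3) − (7)(-3) = 39
V_5→V_6: (7)(8) − (6)(3) = 38
V_6→V_7: (6)(-1) − (2)(8) = -22
V_7→V_8: (2)(3) − (-1)(-1) = 5
V_8→V_9: (-1)(-9) − (-9)(3) = 36
V_9→V_1: (-9)(-10) − (-5)(-9) = 45
Σ = 226
Signed area = Σ/2 = 113 (positive ⇒ counter-clockwise traversal).

113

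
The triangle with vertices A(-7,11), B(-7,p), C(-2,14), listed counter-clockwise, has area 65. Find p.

-15

The doubled signed area Σ (x_i y_{i+1} − x_{i+1} y_i) is linear in p.
With p=0 it equals 55; the coefficient of p is -5 (from the two edges through B).
So -5·p + 55 = 2·65 = 130 ⇒ p = -15.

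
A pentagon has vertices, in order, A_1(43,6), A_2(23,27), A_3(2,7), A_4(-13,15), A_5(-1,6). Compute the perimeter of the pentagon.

|A_1A_2| = √((-20)² + (21)²) = √841 = 29
|A_2A_3| = √((-21)² + (-20)²) = √841 = 29
|A_3A_4| = √((-15)² + (8)²) = √289 = 17
|A_4A_5| = √((12)² + (-9)²) = √225 = 15
|A_5A_1| = √((44)² + (0)²) = √1936 = 44
Perimeter = 29 + 29 + 17 + 15 + 44 = 134.

134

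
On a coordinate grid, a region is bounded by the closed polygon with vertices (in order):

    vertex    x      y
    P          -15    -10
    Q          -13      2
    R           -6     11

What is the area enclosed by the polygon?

Apply the surveyor's formula: 2A = Σ (x_i·y_{i+1} − x_{i+1}·y_i), indices taken mod 3.
Σ = (-160) + (-131) + (225) = -66
Area = |Σ|/2 = 33.

33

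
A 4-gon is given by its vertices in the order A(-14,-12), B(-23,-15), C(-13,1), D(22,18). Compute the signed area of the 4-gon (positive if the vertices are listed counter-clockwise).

-276

Σ = (-66) + (-218) + (-256) + (-12) = -552
Signed area = Σ/2 = -276 (negative ⇒ clockwise traversal).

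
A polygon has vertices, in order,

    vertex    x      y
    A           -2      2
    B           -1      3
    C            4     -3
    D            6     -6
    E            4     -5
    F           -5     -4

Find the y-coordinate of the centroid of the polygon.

-505/252

Apply the shoelace formula. First the cross-terms c_i = x_i·y_{i+1} − x_{i+1}·y_i:
  -4, -9, -6, -6, -41, -18  ⇒  2A = -84, A = -42.
Then Σ (y_i + y_{i+1})·c_i = 505, so ȳ = 505 / (6·(-42)) = -505/252.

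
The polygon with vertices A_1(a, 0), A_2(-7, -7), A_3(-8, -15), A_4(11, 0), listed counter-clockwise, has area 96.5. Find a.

3

The doubled signed area Σ (x_i y_{i+1} − x_{i+1} y_i) is linear in a.
With a=0 it equals 214; the coefficient of a is -7 (from the two edges through A_1).
So -7·a + 214 = 2·96.5 = 193 ⇒ a = 3.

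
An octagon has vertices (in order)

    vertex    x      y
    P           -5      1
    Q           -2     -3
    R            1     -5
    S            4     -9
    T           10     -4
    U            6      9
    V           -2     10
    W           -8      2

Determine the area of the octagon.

Σ = (17) + (13) + (11) + (74) + (114) + (78) + (76) + (2) = 385
Area = |Σ|/2 = 192.5.

192.5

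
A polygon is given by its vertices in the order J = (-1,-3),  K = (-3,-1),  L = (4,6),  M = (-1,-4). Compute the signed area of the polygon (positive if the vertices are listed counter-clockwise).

-16.5

Apply the shoelace formula: 2A = Σ (x_i·y_{i+1} − x_{i+1}·y_i), indices taken mod 4.
Σ = (-8) + (-14) + (-10) + (-1) = -33
Signed area = Σ/2 = -16.5 (negative ⇒ clockwise traversal).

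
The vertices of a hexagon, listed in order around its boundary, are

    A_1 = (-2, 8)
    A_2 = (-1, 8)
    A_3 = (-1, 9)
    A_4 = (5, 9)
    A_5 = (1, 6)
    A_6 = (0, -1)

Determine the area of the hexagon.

A_1→A_2: (-2)(8) − (-1)(8) = -8
A_2→A_3: (-1)(9) − (-1)(8) = -1
A_3→A_4: (-1)(9) − (5)(9) = -54
A_4→A_5: (5)(6) − (1)(9) = 21
A_5→A_6: (1)(-1) − (0)(6) = -1
A_6→A_1: (0)(8) − (-2)(-1) = -2
Σ = -45
Area = |Σ|/2 = 22.5.

22.5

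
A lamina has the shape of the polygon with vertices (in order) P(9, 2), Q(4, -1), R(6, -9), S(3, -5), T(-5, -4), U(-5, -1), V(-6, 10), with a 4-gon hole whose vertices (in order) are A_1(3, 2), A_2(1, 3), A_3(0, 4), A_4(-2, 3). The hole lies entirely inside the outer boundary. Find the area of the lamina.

Outer boundary:
Σ = (-17) + (-30) + (-3) + (-37) + (-15) + (-56) + (-102) = -260
Area = |Σ|/2 = 130.
Hole:
Apply the surveyor's formula: 2A = Σ (x_i·y_{i+1} − x_{i+1}·y_i), indices taken mod 4.
Σ = (7) + (4) + (8) + (-13) = 6
Area = |Σ|/2 = 3.
Net area = 130 − 3 = 127.

127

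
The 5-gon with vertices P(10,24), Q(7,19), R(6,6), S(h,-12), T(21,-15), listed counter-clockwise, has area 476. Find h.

Write out the shoelace sum; only the two edges meeting at S involve h:
2·Area = [(6·(-12) − h·6) + (h·(-15) − 21·(-12))] + 604
       = -21·h + 784 = 952
⇒ h = -8.

-8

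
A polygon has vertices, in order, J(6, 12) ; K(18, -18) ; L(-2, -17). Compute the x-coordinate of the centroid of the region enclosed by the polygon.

Apply the shoelace formula. First the cross-terms c_i = x_i·y_{i+1} − x_{i+1}·y_i:
  -324, -342, 78  ⇒  2A = -588, A = -294.
Then Σ (x_i + x_{i+1})·c_i = -12936, so x̄ = -12936 / (6·(-294)) = 22/3.

22/3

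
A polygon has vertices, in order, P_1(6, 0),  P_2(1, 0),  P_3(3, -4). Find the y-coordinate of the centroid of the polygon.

Apply the shoelace formula. First the cross-terms c_i = x_i·y_{i+1} − x_{i+1}·y_i:
  0, -4, 24  ⇒  2A = 20, A = 10.
Then Σ (y_i + y_{i+1})·c_i = -80, so ȳ = -80 / (6·10) = -4/3.

-4/3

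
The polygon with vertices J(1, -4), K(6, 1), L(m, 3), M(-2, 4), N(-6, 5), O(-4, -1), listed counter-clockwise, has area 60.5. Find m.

5

Write out the shoelace sum; only the two edges meeting at L involve m:
2·Area = [(6·3 − m·1) + (m·4 − (-2)·3)] + 82
       = 3·m + 106 = 121
⇒ m = 5.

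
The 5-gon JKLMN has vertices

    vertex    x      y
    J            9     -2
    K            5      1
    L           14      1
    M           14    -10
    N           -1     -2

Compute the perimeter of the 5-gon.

52

|JK| = √((-4)² + (3)²) = √25 = 5
|KL| = √((9)² + (0)²) = √81 = 9
|LM| = √((0)² + (-11)²) = √121 = 11
|MN| = √((-15)² + (8)²) = √289 = 17
|NJ| = √((10)² + (0)²) = √100 = 10
Perimeter = 5 + 9 + 11 + 17 + 10 = 52.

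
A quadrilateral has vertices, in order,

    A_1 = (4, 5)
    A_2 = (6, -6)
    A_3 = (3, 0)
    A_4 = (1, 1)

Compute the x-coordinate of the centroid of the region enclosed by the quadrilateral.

Apply the shoelace (surveyor's) formula. First the cross-terms c_i = x_i·y_{i+1} − x_{i+1}·y_i:
  -54, 18, 3, 1  ⇒  2A = -32, A = -16.
Then Σ (x_i + x_{i+1})·c_i = -361, so x̄ = -361 / (6·(-16)) = 361/96.

361/96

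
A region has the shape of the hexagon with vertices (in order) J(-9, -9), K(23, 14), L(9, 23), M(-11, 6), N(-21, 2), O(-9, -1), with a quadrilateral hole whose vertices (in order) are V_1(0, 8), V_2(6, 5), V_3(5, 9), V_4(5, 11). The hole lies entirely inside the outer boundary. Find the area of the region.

Outer boundary:
Apply the shoelace (surveyor's) formula: 2A = Σ (x_i·y_{i+1} − x_{i+1}·y_i), indices taken mod 6.
Cross-terms: 81, 403, 307, 104, 39, 72  ⇒  Σ = 1006
Area = |Σ|/2 = 503.
Hole:
Apply the surveyor's formula: 2A = Σ (x_i·y_{i+1} − x_{i+1}·y_i), indices taken mod 4.
Σ = (-48) + (29) + (10) + (40) = 31
Area = |Σ|/2 = 15.5.
Net area = 503 − 15.5 = 487.5.

487.5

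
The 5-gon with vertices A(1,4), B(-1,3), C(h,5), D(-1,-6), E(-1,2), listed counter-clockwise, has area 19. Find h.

Write out the shoelace sum; only the two edges meeting at C involve h:
2·Area = [((-1)·5 − h·3) + (h·(-6) − (-1)·5)] + -7
       = -9·h + -7 = 38
⇒ h = -5.

-5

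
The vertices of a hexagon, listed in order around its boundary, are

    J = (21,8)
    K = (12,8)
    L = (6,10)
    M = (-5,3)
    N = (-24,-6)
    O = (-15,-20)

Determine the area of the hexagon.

502

Apply the surveyor's formula: 2A = Σ (x_i·y_{i+1} − x_{i+1}·y_i), indices taken mod 6.
Cross-terms: 72, 72, 68, 102, 390, 300  ⇒  Σ = 1004
Area = |Σ|/2 = 502.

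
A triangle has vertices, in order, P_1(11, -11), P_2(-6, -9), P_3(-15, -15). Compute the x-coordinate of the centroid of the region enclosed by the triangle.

Apply the shoelace (surveyor's) formula. First the cross-terms c_i = x_i·y_{i+1} − x_{i+1}·y_i:
  -165, -45, 330  ⇒  2A = 120, A = 60.
Then Σ (x_i + x_{i+1})·c_i = -1200, so x̄ = -1200 / (6·60) = -10/3.

-10/3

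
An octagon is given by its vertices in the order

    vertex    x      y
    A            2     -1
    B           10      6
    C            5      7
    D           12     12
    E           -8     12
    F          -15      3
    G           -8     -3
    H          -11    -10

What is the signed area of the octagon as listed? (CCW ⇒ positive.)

A→B: (2)(6) − (10)(-1) = 22
B→C: (10)(7) − (5)(6) = 40
C→D: (5)(12) − (12)(7) = -24
D→E: (12)(12) − (-8)(12) = 240
E→F: (-8)(3) − (-15)(12) = 156
F→G: (-15)(-3) − (-8)(3) = 69
G→H: (-8)(-10) − (-11)(-3) = 47
H→A: (-11)(-1) − (2)(-10) = 31
Σ = 581
Signed area = Σ/2 = 290.5 (positive ⇒ counter-clockwise traversal).

290.5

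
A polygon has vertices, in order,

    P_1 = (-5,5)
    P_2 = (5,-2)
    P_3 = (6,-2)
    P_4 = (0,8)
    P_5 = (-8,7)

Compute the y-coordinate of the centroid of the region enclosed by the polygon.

Apply the shoelace (surveyor's) formula. First the cross-terms c_i = x_i·y_{i+1} − x_{i+1}·y_i:
  -15, 2, 48, 64, -5  ⇒  2A = 94, A = 47.
Then Σ (y_i + y_{i+1})·c_i = 1135, so ȳ = 1135 / (6·47) = 1135/282.

1135/282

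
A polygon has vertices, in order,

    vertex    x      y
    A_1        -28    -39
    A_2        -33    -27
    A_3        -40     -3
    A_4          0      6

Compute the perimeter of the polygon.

|A_1A_2| = √((-5)² + (12)²) = √169 = 13
|A_2A_3| = √((-7)² + (24)²) = √625 = 25
|A_3A_4| = √((40)² + (9)²) = √1681 = 41
|A_4A_1| = √((-28)² + (-45)²) = √2809 = 53
Perimeter = 13 + 25 + 41 + 53 = 132.

132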